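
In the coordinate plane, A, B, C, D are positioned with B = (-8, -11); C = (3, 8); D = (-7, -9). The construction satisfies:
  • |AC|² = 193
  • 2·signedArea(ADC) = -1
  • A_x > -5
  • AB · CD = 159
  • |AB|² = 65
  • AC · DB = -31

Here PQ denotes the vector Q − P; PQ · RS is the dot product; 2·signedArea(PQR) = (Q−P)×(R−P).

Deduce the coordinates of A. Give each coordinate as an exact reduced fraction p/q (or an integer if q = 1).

A = (-4, -4)

1. A_x = -4  [AC · DB = -31 ∩ 2·signedArea(ADC) = -1]
2. A_y = -4  [AC · DB = -31 ∩ 2·signedArea(ADC) = -1]
   → A = (-4, -4)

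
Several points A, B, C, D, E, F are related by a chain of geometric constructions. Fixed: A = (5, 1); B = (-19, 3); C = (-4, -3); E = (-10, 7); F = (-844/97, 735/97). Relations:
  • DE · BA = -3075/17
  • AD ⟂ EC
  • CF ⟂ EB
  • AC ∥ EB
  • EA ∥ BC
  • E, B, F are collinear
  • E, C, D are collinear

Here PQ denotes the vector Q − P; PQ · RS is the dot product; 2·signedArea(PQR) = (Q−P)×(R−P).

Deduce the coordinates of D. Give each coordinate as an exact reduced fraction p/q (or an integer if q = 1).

D = (-115/34, -137/34)

1. D_x = -115/34  [E, C, D are collinear ∩ AD ⟂ EC]
2. D_y = -137/34  [E, C, D are collinear ∩ AD ⟂ EC]
   → D = (-115/34, -137/34)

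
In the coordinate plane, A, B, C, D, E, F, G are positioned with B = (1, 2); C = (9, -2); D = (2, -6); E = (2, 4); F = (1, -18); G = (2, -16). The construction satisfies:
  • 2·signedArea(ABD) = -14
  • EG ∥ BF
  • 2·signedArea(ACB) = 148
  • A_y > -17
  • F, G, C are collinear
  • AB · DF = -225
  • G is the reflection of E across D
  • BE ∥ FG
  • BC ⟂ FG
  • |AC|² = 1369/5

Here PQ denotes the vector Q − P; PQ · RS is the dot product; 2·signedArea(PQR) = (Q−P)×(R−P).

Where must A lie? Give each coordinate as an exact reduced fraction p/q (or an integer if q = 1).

A = (8/5, -84/5)

1. A_x = 8/5  [2·signedArea(ACB) = 148 ∩ AB · DF = -225]
2. A_y = -84/5  [2·signedArea(ACB) = 148 ∩ AB · DF = -225]
   → A = (8/5, -84/5)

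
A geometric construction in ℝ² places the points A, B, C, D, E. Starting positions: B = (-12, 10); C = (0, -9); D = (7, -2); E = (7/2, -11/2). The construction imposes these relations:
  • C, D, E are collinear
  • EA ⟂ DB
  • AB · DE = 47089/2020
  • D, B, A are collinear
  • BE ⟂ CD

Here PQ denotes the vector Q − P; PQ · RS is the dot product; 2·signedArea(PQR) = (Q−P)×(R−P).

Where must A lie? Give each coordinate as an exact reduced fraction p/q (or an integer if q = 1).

A = (6139/1010, -716/505)

1. A_x = 6139/1010  [D, B, A are collinear ∩ EA ⟂ DB]
2. A_y = -716/505  [D, B, A are collinear ∩ EA ⟂ DB]
   → A = (6139/1010, -716/505)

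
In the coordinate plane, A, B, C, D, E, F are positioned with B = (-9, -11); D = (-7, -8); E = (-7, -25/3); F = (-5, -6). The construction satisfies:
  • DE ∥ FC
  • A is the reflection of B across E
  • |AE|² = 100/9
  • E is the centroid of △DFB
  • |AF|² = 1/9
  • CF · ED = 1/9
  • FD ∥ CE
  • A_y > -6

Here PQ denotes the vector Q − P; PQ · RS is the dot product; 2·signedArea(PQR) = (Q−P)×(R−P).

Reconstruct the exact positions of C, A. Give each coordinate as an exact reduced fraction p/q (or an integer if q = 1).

1. C_x = -5  [FD ∥ CE ∩ DE ∥ FC]
2. C_y = -19/3  [FD ∥ CE ∩ DE ∥ FC]
   → C = (-5, -19/3)
3. A_x = -5  [A is the reflection of B across E]
4. A_y = -17/3  [A is the reflection of B across E]
   → A = (-5, -17/3)

A = (-5, -17/3)
C = (-5, -19/3)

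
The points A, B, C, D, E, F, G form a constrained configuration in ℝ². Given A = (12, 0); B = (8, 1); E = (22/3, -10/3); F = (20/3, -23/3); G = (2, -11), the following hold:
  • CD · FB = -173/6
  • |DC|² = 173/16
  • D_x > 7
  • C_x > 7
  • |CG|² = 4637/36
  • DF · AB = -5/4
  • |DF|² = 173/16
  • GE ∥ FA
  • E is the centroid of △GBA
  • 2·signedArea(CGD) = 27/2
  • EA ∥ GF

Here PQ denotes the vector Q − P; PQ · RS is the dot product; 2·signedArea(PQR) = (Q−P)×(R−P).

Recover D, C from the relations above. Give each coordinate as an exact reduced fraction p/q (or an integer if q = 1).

1. D_x = 43/6  [line 4·x + -1·y + -397/12 = 0 ∩ |DF|² = 173/16]
2. D_y = -53/12  [line 4·x + -1·y + -397/12 = 0 ∩ |DF|² = 173/16]
   → D = (43/6, -53/12)
3. C_x = 23/3  [2·signedArea(CGD) = 27/2 ∩ CD · FB = -173/6]
4. C_y = -7/6  [2·signedArea(CGD) = 27/2 ∩ CD · FB = -173/6]
   → C = (23/3, -7/6)

C = (23/3, -7/6)
D = (43/6, -53/12)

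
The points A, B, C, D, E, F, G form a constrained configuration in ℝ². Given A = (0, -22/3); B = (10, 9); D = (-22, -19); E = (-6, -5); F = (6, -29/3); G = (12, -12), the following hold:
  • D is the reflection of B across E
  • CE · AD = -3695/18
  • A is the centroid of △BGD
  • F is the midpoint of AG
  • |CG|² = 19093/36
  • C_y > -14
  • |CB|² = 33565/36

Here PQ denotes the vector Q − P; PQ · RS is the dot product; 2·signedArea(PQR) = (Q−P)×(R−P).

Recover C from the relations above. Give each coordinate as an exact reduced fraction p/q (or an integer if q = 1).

1. C_x = -11  [line 22·x + 35/3·y + 7121/18 = 0 ∩ |CG|² = 19093/36]
2. C_y = -79/6  [line 22·x + 35/3·y + 7121/18 = 0 ∩ |CG|² = 19093/36]
   → C = (-11, -79/6)

C = (-11, -79/6)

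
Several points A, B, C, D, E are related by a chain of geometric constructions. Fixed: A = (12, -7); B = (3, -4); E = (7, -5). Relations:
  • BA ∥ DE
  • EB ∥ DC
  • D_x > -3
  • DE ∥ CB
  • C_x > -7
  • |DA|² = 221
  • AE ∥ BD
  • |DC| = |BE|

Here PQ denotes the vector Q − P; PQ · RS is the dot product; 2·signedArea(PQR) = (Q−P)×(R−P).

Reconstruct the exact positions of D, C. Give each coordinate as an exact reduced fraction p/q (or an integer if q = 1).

1. D_x = -2  [BA ∥ DE ∩ AE ∥ BD]
2. D_y = -2  [BA ∥ DE ∩ AE ∥ BD]
   → D = (-2, -2)
3. C_x = -6  [DE ∥ CB ∩ EB ∥ DC]
4. C_y = -1  [DE ∥ CB ∩ EB ∥ DC]
   → C = (-6, -1)

C = (-6, -1)
D = (-2, -2)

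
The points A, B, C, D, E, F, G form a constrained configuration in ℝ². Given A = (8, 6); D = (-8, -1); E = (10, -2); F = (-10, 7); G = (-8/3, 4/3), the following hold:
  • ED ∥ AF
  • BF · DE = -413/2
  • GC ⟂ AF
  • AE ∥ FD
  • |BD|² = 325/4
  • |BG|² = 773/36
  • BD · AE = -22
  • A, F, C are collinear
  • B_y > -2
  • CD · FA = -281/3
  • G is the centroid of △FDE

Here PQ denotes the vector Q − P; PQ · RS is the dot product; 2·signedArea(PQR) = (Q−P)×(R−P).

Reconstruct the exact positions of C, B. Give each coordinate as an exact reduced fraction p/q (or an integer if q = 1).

B = (1, -3/2)
C = (-772/325, 6412/975)

1. C_x = -772/325  [A, F, C are collinear ∩ GC ⟂ AF]
2. C_y = 6412/975  [A, F, C are collinear ∩ GC ⟂ AF]
   → C = (-772/325, 6412/975)
3. B_x = 1  [BD · AE = -22 ∩ BF · DE = -413/2]
4. B_y = -3/2  [BD · AE = -22 ∩ BF · DE = -413/2]
   → B = (1, -3/2)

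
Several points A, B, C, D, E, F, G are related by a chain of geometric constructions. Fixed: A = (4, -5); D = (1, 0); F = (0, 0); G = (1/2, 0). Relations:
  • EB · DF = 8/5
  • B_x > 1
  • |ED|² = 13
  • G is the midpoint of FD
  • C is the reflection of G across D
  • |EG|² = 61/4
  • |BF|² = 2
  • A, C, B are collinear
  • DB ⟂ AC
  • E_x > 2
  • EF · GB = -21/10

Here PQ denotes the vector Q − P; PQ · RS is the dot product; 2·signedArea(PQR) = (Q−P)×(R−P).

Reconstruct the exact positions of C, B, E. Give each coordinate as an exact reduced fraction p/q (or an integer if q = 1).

1. C_x = 3/2  [C is the reflection of G across D]
2. C_y = 0  [C is the reflection of G across D]
   → C = (3/2, 0)
3. B_x = 7/5  [A, C, B are collinear ∩ DB ⟂ AC]
4. B_y = 1/5  [A, C, B are collinear ∩ DB ⟂ AC]
   → B = (7/5, 1/5)
5. E_x = 3  [EB · DF = 8/5 ∩ EF · GB = -21/10]
6. E_y = -3  [EB · DF = 8/5 ∩ EF · GB = -21/10]
   → E = (3, -3)

B = (7/5, 1/5)
C = (3/2, 0)
E = (3, -3)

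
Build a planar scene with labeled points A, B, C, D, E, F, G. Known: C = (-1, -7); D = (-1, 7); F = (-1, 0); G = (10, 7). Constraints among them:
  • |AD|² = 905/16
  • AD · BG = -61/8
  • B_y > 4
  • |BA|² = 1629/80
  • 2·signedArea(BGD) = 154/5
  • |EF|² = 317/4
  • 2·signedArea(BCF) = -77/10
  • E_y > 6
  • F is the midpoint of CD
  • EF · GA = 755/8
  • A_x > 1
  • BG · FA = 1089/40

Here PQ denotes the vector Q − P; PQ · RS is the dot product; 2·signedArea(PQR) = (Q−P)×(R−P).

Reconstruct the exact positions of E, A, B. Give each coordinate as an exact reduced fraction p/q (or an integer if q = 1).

1. B_x = 1/10  [2·signedArea(BGD) = 154/5 ∩ 2·signedArea(BCF) = -77/10]
2. B_y = 21/5  [2·signedArea(BGD) = 154/5 ∩ 2·signedArea(BCF) = -77/10]
   → B = (1/10, 21/5)
3. A_x = 7/4  [line -99/10·x + -14/5·y + 693/40 = 0 ∩ |AD|² = 905/16]
4. A_y = 0  [line -99/10·x + -14/5·y + 693/40 = 0 ∩ |AD|² = 905/16]
   → A = (7/4, 0)
5. E_x = 9/2  [line 33/4·x + 7·y + -689/8 = 0 ∩ |EF|² = 317/4]
6. E_y = 7  [line 33/4·x + 7·y + -689/8 = 0 ∩ |EF|² = 317/4]
   → E = (9/2, 7)

A = (7/4, 0)
B = (1/10, 21/5)
E = (9/2, 7)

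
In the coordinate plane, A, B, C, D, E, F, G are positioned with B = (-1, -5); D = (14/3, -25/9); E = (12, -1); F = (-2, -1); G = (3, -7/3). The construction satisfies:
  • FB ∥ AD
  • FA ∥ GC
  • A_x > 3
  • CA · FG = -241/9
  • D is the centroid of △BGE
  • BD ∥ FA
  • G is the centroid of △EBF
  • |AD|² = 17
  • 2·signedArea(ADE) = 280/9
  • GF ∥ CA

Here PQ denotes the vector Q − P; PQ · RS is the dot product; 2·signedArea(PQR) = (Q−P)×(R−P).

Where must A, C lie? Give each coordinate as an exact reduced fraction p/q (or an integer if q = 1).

1. A_x = 11/3  [FB ∥ AD ∩ BD ∥ FA]
2. A_y = 11/9  [FB ∥ AD ∩ BD ∥ FA]
   → A = (11/3, 11/9)
3. C_x = 26/3  [GF ∥ CA ∩ FA ∥ GC]
4. C_y = -1/9  [GF ∥ CA ∩ FA ∥ GC]
   → C = (26/3, -1/9)

A = (11/3, 11/9)
C = (26/3, -1/9)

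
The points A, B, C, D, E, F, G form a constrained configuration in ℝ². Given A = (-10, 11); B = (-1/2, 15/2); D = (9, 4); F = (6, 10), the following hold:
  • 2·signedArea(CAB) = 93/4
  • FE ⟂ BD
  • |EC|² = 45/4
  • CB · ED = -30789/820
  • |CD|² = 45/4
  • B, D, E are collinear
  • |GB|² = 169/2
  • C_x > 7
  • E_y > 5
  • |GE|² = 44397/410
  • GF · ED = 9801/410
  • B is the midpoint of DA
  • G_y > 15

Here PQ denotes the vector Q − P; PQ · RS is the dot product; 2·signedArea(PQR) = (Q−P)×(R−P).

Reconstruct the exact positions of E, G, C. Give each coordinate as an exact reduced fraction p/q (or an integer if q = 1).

1. E_x = 1809/410  [B, D, E are collinear ∩ FE ⟂ BD]
2. E_y = 2333/410  [B, D, E are collinear ∩ FE ⟂ BD]
   → E = (1809/410, 2333/410)
3. G_x = 3  [line -1881/410·x + 693/410·y + -1089/82 = 0 ∩ |GE|² = 44397/410]
4. G_y = 16  [line -1881/410·x + 693/410·y + -1089/82 = 0 ∩ |GE|² = 44397/410]
   → G = (3, 16)
5. C_x = 15/2  [2·signedArea(CAB) = 93/4 ∩ CB · ED = -30789/820]
6. C_y = 7  [2·signedArea(CAB) = 93/4 ∩ CB · ED = -30789/820]
   → C = (15/2, 7)

C = (15/2, 7)
E = (1809/410, 2333/410)
G = (3, 16)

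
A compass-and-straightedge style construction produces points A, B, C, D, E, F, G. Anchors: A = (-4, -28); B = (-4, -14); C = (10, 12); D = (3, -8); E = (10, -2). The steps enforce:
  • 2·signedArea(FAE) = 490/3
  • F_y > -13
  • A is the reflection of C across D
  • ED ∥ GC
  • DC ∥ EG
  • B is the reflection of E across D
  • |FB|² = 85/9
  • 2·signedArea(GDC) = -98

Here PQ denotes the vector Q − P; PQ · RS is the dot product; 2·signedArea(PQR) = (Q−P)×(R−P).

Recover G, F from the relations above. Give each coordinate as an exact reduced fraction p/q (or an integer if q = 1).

1. G_x = 17  [ED ∥ GC ∩ DC ∥ EG]
2. G_y = 18  [ED ∥ GC ∩ DC ∥ EG]
   → G = (17, 18)
3. F_x = -5/3  [line -26·x + 14·y + 374/3 = 0 ∩ |FB|² = 85/9]
4. F_y = -12  [line -26·x + 14·y + 374/3 = 0 ∩ |FB|² = 85/9]
   → F = (-5/3, -12)

F = (-5/3, -12)
G = (17, 18)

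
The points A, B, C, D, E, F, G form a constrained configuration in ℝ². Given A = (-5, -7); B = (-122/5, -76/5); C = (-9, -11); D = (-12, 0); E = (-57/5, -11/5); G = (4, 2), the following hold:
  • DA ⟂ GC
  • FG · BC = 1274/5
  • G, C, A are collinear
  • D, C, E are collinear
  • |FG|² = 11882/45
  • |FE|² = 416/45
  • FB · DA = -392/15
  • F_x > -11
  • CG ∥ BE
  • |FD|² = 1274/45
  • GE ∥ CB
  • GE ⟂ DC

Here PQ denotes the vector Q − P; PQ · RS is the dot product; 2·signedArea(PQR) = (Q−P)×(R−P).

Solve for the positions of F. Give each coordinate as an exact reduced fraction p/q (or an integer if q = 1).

F = (-53/5, -77/15)

1. F_x = -53/5  [FG · BC = 1274/5 ∩ FB · DA = -392/15]
2. F_y = -77/15  [FG · BC = 1274/5 ∩ FB · DA = -392/15]
   → F = (-53/5, -77/15)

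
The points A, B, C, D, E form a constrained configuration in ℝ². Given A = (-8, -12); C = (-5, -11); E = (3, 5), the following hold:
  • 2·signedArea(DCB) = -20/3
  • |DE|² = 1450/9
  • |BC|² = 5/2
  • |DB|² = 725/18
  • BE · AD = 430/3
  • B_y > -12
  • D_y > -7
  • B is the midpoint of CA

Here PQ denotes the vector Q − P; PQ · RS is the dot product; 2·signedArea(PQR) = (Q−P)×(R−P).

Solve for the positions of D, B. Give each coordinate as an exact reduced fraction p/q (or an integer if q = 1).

1. B_x = -13/2  [B is the midpoint of CA]
2. B_y = -23/2  [B is the midpoint of CA]
   → B = (-13/2, -23/2)
3. D_x = -10/3  [2·signedArea(DCB) = -20/3 ∩ BE · AD = 430/3]
4. D_y = -6  [2·signedArea(DCB) = -20/3 ∩ BE · AD = 430/3]
   → D = (-10/3, -6)

B = (-13/2, -23/2)
D = (-10/3, -6)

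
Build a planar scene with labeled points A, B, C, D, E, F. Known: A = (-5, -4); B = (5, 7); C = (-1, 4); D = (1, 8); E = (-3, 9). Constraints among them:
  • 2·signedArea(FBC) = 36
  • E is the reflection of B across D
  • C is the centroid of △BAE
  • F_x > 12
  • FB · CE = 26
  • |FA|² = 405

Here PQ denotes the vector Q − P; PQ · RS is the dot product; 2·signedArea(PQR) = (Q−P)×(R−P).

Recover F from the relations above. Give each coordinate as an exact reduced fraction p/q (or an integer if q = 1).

F = (13, 5)

1. F_x = 13  [FB · CE = 26 ∩ 2·signedArea(FBC) = 36]
2. F_y = 5  [FB · CE = 26 ∩ 2·signedArea(FBC) = 36]
   → F = (13, 5)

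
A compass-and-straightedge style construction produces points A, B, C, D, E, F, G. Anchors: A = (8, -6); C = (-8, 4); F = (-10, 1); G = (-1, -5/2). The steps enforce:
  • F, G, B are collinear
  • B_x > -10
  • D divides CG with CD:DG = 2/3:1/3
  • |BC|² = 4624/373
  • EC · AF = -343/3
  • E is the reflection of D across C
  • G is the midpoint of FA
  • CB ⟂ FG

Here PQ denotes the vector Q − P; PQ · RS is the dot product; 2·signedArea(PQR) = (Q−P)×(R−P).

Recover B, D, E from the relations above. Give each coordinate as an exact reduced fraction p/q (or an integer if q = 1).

1. B_x = -3460/373  [F, G, B are collinear ∩ CB ⟂ FG]
2. B_y = 268/373  [F, G, B are collinear ∩ CB ⟂ FG]
   → B = (-3460/373, 268/373)
3. D_x = -10/3  [D divides CG with CD:DG = 2/3:1/3]
4. D_y = -1/3  [D divides CG with CD:DG = 2/3:1/3]
   → D = (-10/3, -1/3)
5. E_x = -38/3  [E is the reflection of D across C]
6. E_y = 25/3  [E is the reflection of D across C]
   → E = (-38/3, 25/3)

B = (-3460/373, 268/373)
D = (-10/3, -1/3)
E = (-38/3, 25/3)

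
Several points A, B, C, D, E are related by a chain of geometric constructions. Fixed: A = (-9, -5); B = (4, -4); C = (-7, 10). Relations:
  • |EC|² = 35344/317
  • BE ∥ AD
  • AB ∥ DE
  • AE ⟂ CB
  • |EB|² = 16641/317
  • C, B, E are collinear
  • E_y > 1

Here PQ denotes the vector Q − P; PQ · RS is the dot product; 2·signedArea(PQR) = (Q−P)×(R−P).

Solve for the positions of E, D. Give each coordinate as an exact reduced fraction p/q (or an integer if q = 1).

D = (-4272/317, 221/317)
E = (-151/317, 538/317)

1. E_x = -151/317  [C, B, E are collinear ∩ AE ⟂ CB]
2. E_y = 538/317  [C, B, E are collinear ∩ AE ⟂ CB]
   → E = (-151/317, 538/317)
3. D_x = -4272/317  [AB ∥ DE ∩ BE ∥ AD]
4. D_y = 221/317  [AB ∥ DE ∩ BE ∥ AD]
   → D = (-4272/317, 221/317)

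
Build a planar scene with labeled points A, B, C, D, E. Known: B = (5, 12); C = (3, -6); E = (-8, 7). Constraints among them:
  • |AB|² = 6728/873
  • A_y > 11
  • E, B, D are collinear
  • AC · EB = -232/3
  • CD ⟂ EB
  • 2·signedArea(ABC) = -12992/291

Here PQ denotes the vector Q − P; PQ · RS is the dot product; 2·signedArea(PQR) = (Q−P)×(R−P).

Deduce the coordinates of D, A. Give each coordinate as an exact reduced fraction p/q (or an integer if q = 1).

A = (701/291, 3202/291)
D = (-269/97, 874/97)

1. D_x = -269/97  [E, B, D are collinear ∩ CD ⟂ EB]
2. D_y = 874/97  [E, B, D are collinear ∩ CD ⟂ EB]
   → D = (-269/97, 874/97)
3. A_x = 701/291  [2·signedArea(ABC) = -12992/291 ∩ AC · EB = -232/3]
4. A_y = 3202/291  [2·signedArea(ABC) = -12992/291 ∩ AC · EB = -232/3]
   → A = (701/291, 3202/291)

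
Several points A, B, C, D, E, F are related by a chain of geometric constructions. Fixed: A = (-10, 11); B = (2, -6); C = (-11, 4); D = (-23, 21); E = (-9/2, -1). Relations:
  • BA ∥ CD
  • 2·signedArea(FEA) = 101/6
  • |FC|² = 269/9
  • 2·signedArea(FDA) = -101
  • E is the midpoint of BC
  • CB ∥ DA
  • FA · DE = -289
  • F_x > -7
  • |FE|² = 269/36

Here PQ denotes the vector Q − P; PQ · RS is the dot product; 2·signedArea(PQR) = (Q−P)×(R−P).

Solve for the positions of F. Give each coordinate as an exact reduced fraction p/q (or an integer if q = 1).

1. F_x = -20/3  [2·signedArea(FEA) = 101/6 ∩ FA · DE = -289]
2. F_y = 2/3  [2·signedArea(FEA) = 101/6 ∩ FA · DE = -289]
   → F = (-20/3, 2/3)

F = (-20/3, 2/3)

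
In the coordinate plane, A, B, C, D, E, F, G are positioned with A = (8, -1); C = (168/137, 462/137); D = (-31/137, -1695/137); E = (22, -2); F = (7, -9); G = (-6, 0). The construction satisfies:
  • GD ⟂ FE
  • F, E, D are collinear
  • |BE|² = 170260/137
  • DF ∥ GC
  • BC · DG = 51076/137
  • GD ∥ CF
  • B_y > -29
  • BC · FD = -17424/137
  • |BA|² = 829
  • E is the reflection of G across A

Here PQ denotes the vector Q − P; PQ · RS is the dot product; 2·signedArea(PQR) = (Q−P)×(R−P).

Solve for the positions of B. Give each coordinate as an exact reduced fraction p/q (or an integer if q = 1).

1. B_x = -230/137  [BC · FD = -17424/137 ∩ BC · DG = 51076/137]
2. B_y = -3852/137  [BC · FD = -17424/137 ∩ BC · DG = 51076/137]
   → B = (-230/137, -3852/137)

B = (-230/137, -3852/137)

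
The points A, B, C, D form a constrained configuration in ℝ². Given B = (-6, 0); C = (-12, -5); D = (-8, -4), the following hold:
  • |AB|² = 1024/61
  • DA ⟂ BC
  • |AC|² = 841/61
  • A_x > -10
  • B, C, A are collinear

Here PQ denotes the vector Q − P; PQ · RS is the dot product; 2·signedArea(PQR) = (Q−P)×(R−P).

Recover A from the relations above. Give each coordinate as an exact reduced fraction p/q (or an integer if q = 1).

A = (-558/61, -160/61)

1. A_x = -558/61  [B, C, A are collinear ∩ DA ⟂ BC]
2. A_y = -160/61  [B, C, A are collinear ∩ DA ⟂ BC]
   → A = (-558/61, -160/61)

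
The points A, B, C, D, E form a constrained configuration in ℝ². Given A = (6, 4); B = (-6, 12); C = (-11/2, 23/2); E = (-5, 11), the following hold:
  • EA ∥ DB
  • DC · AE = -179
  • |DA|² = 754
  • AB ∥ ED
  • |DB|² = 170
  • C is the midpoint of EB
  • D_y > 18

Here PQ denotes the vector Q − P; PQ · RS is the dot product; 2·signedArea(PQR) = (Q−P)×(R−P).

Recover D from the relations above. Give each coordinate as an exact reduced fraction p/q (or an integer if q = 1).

1. D_x = -17  [EA ∥ DB ∩ AB ∥ ED]
2. D_y = 19  [EA ∥ DB ∩ AB ∥ ED]
   → D = (-17, 19)

D = (-17, 19)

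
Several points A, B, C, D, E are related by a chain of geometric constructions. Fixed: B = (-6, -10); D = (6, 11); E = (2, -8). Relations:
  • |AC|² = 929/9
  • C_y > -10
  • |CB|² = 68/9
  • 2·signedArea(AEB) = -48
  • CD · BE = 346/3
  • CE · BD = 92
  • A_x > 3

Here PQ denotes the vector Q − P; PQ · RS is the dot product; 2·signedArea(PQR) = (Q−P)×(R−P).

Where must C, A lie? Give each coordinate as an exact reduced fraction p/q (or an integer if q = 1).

A = (10/3, -5/3)
C = (-10/3, -28/3)

1. C_x = -10/3  [CD · BE = 346/3 ∩ CE · BD = 92]
2. C_y = -28/3  [CD · BE = 346/3 ∩ CE · BD = 92]
   → C = (-10/3, -28/3)
3. A_x = 10/3  [line 2·x + -8·y + -20 = 0 ∩ |AC|² = 929/9]
4. A_y = -5/3  [line 2·x + -8·y + -20 = 0 ∩ |AC|² = 929/9]
   → A = (10/3, -5/3)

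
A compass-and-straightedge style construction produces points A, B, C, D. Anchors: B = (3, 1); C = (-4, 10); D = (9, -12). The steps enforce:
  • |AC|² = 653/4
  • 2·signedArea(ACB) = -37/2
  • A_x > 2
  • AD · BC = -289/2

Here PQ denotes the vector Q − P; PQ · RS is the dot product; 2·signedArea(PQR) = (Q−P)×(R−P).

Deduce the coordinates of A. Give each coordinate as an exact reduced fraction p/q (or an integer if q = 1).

A = (5/2, -1)

1. A_x = 5/2  [2·signedArea(ACB) = -37/2 ∩ AD · BC = -289/2]
2. A_y = -1  [2·signedArea(ACB) = -37/2 ∩ AD · BC = -289/2]
   → A = (5/2, -1)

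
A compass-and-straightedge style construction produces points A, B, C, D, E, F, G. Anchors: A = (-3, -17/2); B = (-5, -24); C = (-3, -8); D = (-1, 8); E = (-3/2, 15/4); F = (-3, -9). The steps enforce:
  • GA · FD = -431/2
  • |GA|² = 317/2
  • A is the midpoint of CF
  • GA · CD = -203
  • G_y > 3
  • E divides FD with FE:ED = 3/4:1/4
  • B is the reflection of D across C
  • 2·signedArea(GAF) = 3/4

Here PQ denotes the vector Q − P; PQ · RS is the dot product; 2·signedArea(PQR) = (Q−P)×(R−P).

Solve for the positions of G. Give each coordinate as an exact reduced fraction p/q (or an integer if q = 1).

1. G_x = -3/2  [GA · FD = -431/2 ∩ GA · CD = -203]
2. G_y = 4  [GA · FD = -431/2 ∩ GA · CD = -203]
   → G = (-3/2, 4)

G = (-3/2, 4)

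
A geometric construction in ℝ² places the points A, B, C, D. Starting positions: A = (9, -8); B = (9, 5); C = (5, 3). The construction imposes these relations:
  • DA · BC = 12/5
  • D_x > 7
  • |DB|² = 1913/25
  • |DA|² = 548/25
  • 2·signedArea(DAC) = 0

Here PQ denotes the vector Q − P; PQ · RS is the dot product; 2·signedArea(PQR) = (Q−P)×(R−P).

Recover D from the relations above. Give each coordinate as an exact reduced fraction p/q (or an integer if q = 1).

1. D_x = 37/5  [2·signedArea(DAC) = 0 ∩ DA · BC = 12/5]
2. D_y = -18/5  [2·signedArea(DAC) = 0 ∩ DA · BC = 12/5]
   → D = (37/5, -18/5)

D = (37/5, -18/5)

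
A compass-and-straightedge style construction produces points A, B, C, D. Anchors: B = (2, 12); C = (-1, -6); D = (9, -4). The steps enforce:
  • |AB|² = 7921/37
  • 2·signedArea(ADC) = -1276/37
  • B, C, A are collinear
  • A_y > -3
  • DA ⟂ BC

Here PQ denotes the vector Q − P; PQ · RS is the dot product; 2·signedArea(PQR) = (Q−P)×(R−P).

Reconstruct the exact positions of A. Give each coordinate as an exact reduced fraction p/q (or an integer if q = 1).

A = (-15/37, -90/37)

1. A_x = -15/37  [B, C, A are collinear ∩ DA ⟂ BC]
2. A_y = -90/37  [B, C, A are collinear ∩ DA ⟂ BC]
   → A = (-15/37, -90/37)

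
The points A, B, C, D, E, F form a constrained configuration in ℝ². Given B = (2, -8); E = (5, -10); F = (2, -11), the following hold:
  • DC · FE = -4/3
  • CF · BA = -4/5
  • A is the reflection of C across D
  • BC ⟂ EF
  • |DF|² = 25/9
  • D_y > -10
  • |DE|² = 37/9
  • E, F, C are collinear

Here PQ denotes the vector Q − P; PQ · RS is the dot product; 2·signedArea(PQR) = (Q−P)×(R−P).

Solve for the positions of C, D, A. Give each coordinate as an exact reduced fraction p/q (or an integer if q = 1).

A = (31/10, -259/30)
C = (29/10, -107/10)
D = (3, -29/3)

1. C_x = 29/10  [E, F, C are collinear ∩ BC ⟂ EF]
2. C_y = -107/10  [E, F, C are collinear ∩ BC ⟂ EF]
   → C = (29/10, -107/10)
3. D_x = 3  [line -3·x + -1·y + -2/3 = 0 ∩ |DE|² = 37/9]
4. D_y = -29/3  [line -3·x + -1·y + -2/3 = 0 ∩ |DE|² = 37/9]
   → D = (3, -29/3)
5. A_x = 31/10  [A is the reflection of C across D]
6. A_y = -259/30  [A is the reflection of C across D]
   → A = (31/10, -259/30)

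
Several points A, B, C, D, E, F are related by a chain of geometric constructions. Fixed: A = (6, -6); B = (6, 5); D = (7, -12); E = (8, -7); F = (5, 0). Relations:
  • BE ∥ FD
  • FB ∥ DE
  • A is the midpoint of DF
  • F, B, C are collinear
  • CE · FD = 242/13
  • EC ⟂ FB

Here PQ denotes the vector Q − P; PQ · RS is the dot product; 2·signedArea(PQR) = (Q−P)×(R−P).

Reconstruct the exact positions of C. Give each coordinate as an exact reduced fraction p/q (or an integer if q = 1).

1. C_x = 49/13  [F, B, C are collinear ∩ EC ⟂ FB]
2. C_y = -80/13  [F, B, C are collinear ∩ EC ⟂ FB]
   → C = (49/13, -80/13)

C = (49/13, -80/13)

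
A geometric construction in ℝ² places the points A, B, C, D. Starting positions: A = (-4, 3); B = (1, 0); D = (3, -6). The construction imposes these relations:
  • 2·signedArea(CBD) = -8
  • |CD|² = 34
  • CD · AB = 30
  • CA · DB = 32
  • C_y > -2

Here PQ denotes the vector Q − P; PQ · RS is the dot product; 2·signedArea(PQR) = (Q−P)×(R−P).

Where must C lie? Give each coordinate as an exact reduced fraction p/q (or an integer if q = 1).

1. C_x = 0  [CA · DB = 32 ∩ CD · AB = 30]
2. C_y = -1  [CA · DB = 32 ∩ CD · AB = 30]
   → C = (0, -1)

C = (0, -1)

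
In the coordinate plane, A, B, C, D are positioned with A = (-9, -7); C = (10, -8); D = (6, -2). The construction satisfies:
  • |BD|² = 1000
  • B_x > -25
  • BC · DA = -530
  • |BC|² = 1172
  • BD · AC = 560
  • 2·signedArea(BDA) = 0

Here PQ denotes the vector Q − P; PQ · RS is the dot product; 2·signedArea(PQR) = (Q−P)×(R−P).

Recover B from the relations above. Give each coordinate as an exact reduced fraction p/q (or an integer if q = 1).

1. B_x = -24  [2·signedArea(BDA) = 0 ∩ BC · DA = -530]
2. B_y = -12  [2·signedArea(BDA) = 0 ∩ BC · DA = -530]
   → B = (-24, -12)

B = (-24, -12)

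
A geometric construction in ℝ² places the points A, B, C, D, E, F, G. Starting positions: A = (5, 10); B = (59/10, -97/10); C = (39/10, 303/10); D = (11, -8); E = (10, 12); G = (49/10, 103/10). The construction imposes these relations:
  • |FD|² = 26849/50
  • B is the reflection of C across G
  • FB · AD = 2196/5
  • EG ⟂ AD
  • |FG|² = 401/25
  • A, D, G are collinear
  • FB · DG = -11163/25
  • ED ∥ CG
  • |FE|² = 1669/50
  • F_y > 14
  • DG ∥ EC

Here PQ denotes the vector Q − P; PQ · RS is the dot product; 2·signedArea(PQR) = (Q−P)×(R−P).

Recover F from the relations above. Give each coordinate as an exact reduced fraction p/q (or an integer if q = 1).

F = (47/10, 143/10)

1. F_x = 47/10  [line -6·x + 18·y + -1146/5 = 0 ∩ |FG|² = 401/25]
2. F_y = 143/10  [line -6·x + 18·y + -1146/5 = 0 ∩ |FG|² = 401/25]
   → F = (47/10, 143/10)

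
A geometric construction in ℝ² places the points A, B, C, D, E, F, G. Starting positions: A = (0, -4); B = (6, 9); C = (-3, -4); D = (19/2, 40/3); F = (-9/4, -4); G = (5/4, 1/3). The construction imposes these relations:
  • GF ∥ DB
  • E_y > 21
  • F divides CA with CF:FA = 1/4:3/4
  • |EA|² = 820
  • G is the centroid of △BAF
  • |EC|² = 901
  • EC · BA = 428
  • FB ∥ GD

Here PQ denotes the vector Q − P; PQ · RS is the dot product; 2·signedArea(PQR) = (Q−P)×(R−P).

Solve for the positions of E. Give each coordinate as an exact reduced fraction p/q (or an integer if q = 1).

1. E_x = 12  [line 6·x + 13·y + -358 = 0 ∩ |EA|² = 820]
2. E_y = 22  [line 6·x + 13·y + -358 = 0 ∩ |EA|² = 820]
   → E = (12, 22)

E = (12, 22)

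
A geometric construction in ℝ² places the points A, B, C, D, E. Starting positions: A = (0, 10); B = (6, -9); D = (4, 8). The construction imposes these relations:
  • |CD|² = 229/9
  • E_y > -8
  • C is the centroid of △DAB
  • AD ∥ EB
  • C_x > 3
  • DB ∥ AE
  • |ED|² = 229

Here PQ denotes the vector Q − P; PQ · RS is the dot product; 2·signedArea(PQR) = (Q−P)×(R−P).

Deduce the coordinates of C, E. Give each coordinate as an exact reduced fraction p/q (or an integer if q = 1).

1. C_x = 10/3  [C is the centroid of △DAB]
2. C_y = 3  [C is the centroid of △DAB]
   → C = (10/3, 3)
3. E_x = 2  [AD ∥ EB ∩ DB ∥ AE]
4. E_y = -7  [AD ∥ EB ∩ DB ∥ AE]
   → E = (2, -7)

C = (10/3, 3)
E = (2, -7)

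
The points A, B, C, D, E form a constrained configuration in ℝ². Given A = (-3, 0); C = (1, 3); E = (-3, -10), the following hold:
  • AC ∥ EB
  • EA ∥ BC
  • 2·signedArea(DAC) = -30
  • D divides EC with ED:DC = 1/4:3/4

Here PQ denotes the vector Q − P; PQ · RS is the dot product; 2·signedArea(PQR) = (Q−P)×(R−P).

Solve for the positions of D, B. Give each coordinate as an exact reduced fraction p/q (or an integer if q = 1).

1. D_x = -2  [D divides EC with ED:DC = 1/4:3/4]
2. D_y = -27/4  [D divides EC with ED:DC = 1/4:3/4]
   → D = (-2, -27/4)
3. B_x = 1  [EA ∥ BC ∩ AC ∥ EB]
4. B_y = -7  [EA ∥ BC ∩ AC ∥ EB]
   → B = (1, -7)

B = (1, -7)
D = (-2, -27/4)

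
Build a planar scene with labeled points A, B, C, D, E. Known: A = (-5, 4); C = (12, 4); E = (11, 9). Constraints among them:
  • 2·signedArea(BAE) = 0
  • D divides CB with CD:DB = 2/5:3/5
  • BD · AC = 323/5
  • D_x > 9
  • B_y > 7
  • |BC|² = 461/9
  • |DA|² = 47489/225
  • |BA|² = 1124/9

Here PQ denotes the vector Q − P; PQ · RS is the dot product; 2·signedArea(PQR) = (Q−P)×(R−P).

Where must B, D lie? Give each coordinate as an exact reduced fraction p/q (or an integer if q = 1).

1. B_x = 17/3  [line -5·x + 16·y + -89 = 0 ∩ |BA|² = 1124/9]
2. B_y = 22/3  [line -5·x + 16·y + -89 = 0 ∩ |BA|² = 1124/9]
   → B = (17/3, 22/3)
3. D_x = 142/15  [D divides CB with CD:DB = 2/5:3/5]
4. D_y = 16/3  [D divides CB with CD:DB = 2/5:3/5]
   → D = (142/15, 16/3)

B = (17/3, 22/3)
D = (142/15, 16/3)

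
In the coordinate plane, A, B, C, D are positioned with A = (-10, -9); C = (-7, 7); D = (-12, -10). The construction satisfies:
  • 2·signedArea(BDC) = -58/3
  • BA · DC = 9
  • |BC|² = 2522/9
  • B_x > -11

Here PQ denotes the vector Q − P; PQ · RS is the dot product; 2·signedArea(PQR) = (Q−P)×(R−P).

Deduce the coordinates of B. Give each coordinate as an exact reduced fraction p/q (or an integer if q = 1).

B = (-32/3, -28/3)

1. B_x = -32/3  [2·signedArea(BDC) = -58/3 ∩ BA · DC = 9]
2. B_y = -28/3  [2·signedArea(BDC) = -58/3 ∩ BA · DC = 9]
   → B = (-32/3, -28/3)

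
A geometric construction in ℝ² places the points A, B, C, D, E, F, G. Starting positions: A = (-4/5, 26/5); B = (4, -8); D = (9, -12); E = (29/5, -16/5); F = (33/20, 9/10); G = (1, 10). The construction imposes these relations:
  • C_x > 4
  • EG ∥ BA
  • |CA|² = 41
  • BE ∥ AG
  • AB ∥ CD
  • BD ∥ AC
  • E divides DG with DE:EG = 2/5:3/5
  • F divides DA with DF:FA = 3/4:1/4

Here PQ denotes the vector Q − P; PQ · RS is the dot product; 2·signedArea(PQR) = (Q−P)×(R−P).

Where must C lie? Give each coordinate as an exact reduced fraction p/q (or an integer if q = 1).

1. C_x = 21/5  [AB ∥ CD ∩ BD ∥ AC]
2. C_y = 6/5  [AB ∥ CD ∩ BD ∥ AC]
   → C = (21/5, 6/5)

C = (21/5, 6/5)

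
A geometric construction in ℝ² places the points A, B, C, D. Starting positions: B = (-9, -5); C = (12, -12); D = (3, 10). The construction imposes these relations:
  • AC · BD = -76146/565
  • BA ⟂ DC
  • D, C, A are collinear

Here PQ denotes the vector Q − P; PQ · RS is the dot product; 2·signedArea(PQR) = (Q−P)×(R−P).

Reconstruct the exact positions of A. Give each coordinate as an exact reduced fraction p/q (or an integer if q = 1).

1. A_x = 3693/565  [D, C, A are collinear ∩ BA ⟂ DC]
2. A_y = 766/565  [D, C, A are collinear ∩ BA ⟂ DC]
   → A = (3693/565, 766/565)

A = (3693/565, 766/565)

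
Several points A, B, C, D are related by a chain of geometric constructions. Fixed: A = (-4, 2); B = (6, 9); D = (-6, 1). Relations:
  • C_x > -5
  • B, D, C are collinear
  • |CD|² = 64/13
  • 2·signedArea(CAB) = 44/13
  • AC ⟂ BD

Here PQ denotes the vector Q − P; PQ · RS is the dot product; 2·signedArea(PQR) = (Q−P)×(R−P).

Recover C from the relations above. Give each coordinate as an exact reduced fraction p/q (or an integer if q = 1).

C = (-54/13, 29/13)

1. C_x = -54/13  [B, D, C are collinear ∩ AC ⟂ BD]
2. C_y = 29/13  [B, D, C are collinear ∩ AC ⟂ BD]
   → C = (-54/13, 29/13)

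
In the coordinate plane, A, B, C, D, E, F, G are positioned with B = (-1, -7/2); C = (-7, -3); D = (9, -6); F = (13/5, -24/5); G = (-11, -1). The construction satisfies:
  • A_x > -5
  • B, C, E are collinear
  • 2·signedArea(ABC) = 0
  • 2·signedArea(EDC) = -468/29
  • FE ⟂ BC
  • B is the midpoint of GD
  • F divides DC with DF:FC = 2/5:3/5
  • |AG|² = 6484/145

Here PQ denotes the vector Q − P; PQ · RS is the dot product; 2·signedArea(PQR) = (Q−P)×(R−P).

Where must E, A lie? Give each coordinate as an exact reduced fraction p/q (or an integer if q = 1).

A = (-679/145, -463/145)
E = (389/145, -552/145)

1. E_x = 389/145  [B, C, E are collinear ∩ FE ⟂ BC]
2. E_y = -552/145  [B, C, E are collinear ∩ FE ⟂ BC]
   → E = (389/145, -552/145)
3. A_x = -679/145  [line -1/2·x + -6·y + -43/2 = 0 ∩ |AG|² = 6484/145]
4. A_y = -463/145  [line -1/2·x + -6·y + -43/2 = 0 ∩ |AG|² = 6484/145]
   → A = (-679/145, -463/145)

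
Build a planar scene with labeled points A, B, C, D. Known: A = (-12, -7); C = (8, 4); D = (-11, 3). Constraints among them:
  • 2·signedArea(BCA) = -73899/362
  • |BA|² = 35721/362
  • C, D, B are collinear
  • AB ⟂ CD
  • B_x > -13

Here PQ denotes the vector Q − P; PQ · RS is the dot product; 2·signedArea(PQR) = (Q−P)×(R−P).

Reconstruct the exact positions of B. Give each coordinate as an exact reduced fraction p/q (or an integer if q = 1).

1. B_x = -4533/362  [C, D, B are collinear ∩ AB ⟂ CD]
2. B_y = 1057/362  [C, D, B are collinear ∩ AB ⟂ CD]
   → B = (-4533/362, 1057/362)

B = (-4533/362, 1057/362)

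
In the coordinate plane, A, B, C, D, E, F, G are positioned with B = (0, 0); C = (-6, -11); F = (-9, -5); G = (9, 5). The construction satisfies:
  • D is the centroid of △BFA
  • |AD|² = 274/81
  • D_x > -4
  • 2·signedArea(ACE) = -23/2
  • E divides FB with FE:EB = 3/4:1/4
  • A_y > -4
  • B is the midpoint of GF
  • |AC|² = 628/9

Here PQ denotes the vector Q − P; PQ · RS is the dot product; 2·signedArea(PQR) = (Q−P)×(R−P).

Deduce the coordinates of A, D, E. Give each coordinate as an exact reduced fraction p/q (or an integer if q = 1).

A = (-2, -11/3)
D = (-11/3, -26/9)
E = (-9/4, -5/4)

1. E_x = -9/4  [E divides FB with FE:EB = 3/4:1/4]
2. E_y = -5/4  [E divides FB with FE:EB = 3/4:1/4]
   → E = (-9/4, -5/4)
3. A_x = -2  [line -39/4·x + 15/4·y + -23/4 = 0 ∩ |AC|² = 628/9]
4. A_y = -11/3  [line -39/4·x + 15/4·y + -23/4 = 0 ∩ |AC|² = 628/9]
   → A = (-2, -11/3)
5. D_x = -11/3  [D is the centroid of △BFA]
6. D_y = -26/9  [D is the centroid of △BFA]
   → D = (-11/3, -26/9)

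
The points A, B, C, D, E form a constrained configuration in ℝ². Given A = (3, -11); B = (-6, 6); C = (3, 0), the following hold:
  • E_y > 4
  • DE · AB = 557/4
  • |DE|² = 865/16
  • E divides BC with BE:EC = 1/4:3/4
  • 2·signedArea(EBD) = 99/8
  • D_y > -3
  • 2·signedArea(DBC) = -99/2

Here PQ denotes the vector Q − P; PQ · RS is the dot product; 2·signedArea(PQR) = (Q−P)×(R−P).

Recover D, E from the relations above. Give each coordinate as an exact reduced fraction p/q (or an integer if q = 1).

1. E_x = -15/4  [E divides BC with BE:EC = 1/4:3/4]
2. E_y = 9/2  [E divides BC with BE:EC = 1/4:3/4]
   → E = (-15/4, 9/2)
3. D_x = -3/2  [2·signedArea(DBC) = -99/2 ∩ DE · AB = 557/4]
4. D_y = -5/2  [2·signedArea(DBC) = -99/2 ∩ DE · AB = 557/4]
   → D = (-3/2, -5/2)

D = (-3/2, -5/2)
E = (-15/4, 9/2)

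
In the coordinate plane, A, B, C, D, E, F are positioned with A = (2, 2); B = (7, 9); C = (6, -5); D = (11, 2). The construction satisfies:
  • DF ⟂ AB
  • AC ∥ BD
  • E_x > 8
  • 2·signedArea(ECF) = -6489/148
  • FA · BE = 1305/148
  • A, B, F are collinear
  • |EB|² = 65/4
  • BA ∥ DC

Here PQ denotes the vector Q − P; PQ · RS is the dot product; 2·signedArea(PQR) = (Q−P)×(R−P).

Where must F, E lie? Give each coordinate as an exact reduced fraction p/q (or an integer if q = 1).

E = (9, 11/2)
F = (373/74, 463/74)

1. F_x = 373/74  [A, B, F are collinear ∩ DF ⟂ AB]
2. F_y = 463/74  [A, B, F are collinear ∩ DF ⟂ AB]
   → F = (373/74, 463/74)
3. E_x = 9  [2·signedArea(ECF) = -6489/148 ∩ FA · BE = 1305/148]
4. E_y = 11/2  [2·signedArea(ECF) = -6489/148 ∩ FA · BE = 1305/148]
   → E = (9, 11/2)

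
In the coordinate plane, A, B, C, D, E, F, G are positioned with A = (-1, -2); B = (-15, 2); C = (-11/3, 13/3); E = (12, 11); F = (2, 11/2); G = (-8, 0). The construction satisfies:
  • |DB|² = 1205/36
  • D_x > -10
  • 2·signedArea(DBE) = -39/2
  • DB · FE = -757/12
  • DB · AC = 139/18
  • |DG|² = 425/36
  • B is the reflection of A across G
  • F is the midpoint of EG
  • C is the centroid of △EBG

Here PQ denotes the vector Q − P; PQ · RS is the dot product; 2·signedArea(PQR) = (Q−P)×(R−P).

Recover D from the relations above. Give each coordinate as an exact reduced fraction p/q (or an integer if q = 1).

D = (-28/3, 19/6)

1. D_x = -28/3  [DB · AC = 139/18 ∩ DB · FE = -757/12]
2. D_y = 19/6  [DB · AC = 139/18 ∩ DB · FE = -757/12]
   → D = (-28/3, 19/6)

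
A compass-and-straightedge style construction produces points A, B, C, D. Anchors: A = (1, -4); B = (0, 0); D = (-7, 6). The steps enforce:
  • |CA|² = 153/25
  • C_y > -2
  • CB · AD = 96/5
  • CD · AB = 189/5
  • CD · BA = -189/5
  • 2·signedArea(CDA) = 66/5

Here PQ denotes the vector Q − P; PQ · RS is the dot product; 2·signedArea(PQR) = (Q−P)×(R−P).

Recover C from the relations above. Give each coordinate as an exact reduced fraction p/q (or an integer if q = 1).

1. C_x = 2/5  [CD · BA = -189/5 ∩ 2·signedArea(CDA) = 66/5]
2. C_y = -8/5  [CD · BA = -189/5 ∩ 2·signedArea(CDA) = 66/5]
   → C = (2/5, -8/5)

C = (2/5, -8/5)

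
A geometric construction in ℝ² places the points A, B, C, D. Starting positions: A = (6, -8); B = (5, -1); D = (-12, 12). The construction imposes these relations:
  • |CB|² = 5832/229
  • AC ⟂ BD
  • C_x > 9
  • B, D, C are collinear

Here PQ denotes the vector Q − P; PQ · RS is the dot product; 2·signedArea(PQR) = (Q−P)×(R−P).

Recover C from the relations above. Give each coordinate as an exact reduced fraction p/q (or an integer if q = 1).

C = (2063/229, -931/229)

1. C_x = 2063/229  [B, D, C are collinear ∩ AC ⟂ BD]
2. C_y = -931/229  [B, D, C are collinear ∩ AC ⟂ BD]
   → C = (2063/229, -931/229)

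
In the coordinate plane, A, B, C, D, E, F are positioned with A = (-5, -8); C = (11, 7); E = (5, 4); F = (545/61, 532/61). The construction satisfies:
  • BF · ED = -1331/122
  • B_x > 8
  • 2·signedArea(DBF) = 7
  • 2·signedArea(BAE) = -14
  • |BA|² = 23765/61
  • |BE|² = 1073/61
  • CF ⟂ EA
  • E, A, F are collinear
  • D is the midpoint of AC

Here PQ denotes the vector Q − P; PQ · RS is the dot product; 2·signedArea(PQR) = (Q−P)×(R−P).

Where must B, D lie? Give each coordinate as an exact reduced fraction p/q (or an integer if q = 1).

B = (507/61, 401/61)
D = (3, -1/2)

1. B_x = 507/61  [line -12·x + 10·y + 34 = 0 ∩ |BA|² = 23765/61]
2. B_y = 401/61  [line -12·x + 10·y + 34 = 0 ∩ |BA|² = 23765/61]
   → B = (507/61, 401/61)
3. D_x = 3  [BF · ED = -1331/122 ∩ D is the midpoint of AC]
4. D_y = -1/2  [BF · ED = -1331/122 ∩ D is the midpoint of AC]
   → D = (3, -1/2)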